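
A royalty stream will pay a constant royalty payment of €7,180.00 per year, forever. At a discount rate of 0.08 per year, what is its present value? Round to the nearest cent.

Level perpetuity: PV = C / r = €7,180.00 / 0.08 = €89,750.00

€89750.00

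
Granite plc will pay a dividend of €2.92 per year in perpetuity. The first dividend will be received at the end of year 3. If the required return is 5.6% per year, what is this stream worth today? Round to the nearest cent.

Value at end of year 2: C / r = €2.92 / 0.056 = €52.1429
Discount to today: PV = €52.1429 / (1 + 0.056)^2 = €52.1429 / 1.115136 = €46.76

€46.76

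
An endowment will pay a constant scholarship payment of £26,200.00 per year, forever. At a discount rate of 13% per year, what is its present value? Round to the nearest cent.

£201538.46

Level perpetuity: PV = C / r = £26,200.00 / 0.13 = £201,538.46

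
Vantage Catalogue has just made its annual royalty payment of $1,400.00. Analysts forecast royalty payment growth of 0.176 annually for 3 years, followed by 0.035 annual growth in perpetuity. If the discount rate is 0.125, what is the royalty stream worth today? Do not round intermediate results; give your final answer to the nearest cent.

$22982.80

D_1 = 1646.40000
D_2 = 1936.16640
D_3 = 2276.93169
Terminal value at year 3: TV = D_3×(1+g_2)/(r−g_2) = 2356.62430/0.09 = 26184.71439
P_0 = D_1/(1+r)^1 + D_2/(1+r)^2 + D_3/(1+r)^3 + TV/(1+r)^3
    = 1463.46667 + 1529.81049 + 1599.16190 + 18390.36182 = 22982.80088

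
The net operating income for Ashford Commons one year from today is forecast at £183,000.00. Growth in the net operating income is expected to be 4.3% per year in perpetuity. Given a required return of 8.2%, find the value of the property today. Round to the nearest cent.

Growing perpetuity: P = D₁ / (r − g) = £183,000.0000 / (0.082 − 0.043) = £4,692,307.69

£4692307.69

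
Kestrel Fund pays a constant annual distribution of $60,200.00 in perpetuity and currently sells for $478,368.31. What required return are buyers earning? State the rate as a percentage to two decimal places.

P = C/r ⇒ r = C/P = $60,200.00/$478,368.31 = 0.125844

12.58%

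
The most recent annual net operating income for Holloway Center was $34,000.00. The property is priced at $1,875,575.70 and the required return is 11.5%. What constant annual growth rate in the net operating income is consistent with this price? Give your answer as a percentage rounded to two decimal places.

9.51%

P = D₀(1+g)/(r−g) ⇒ P(r−g) = D₀(1+g) ⇒ g(P+D₀) = P·r − D₀
g = (P·r − D₀)/(P + D₀) = ($1,875,575.70×0.115 − $34,000.00) / ($1,875,575.70 + $34,000.00) = 0.095147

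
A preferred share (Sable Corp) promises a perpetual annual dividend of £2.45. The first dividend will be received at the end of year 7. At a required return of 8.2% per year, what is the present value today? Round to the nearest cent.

£18.62

Value at end of year 6: C / r = £2.45 / 0.082 = £29.8780
Discount to today: PV = £29.8780 / (1 + 0.082)^6 = £29.8780 / 1.604588 = £18.62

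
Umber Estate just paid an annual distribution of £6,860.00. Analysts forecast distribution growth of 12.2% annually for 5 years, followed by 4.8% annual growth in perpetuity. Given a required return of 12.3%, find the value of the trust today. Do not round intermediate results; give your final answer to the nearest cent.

£129639.52

D_1 = 7696.92000
D_2 = 8635.94424
D_3 = 9689.52944
D_4 = 10871.65203
D_5 = 12197.99358
Terminal value at year 5: TV = D_5×(1+g_2)/(r−g_2) = 12783.49727/0.075 = 170446.63024
P_0 = D_1/(1+r)^1 + D_2/(1+r)^2 + D_3/(1+r)^3 + D_4/(1+r)^4 + D_5/(1+r)^5 + TV/(1+r)^5
    = 6853.89136 + 6847.78816 + 6841.69040 + 6835.59807 + 6829.51116 + 95431.03593 = 129639.51509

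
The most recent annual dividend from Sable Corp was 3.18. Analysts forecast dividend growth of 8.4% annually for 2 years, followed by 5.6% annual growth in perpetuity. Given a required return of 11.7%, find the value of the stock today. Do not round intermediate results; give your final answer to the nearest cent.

57.93

D_1 = 3.44712
D_2 = 3.73668
Terminal value at year 2: TV = D_2×(1+g_2)/(r−g_2) = 3.94593/0.061 = 64.68741
P_0 = D_1/(1+r)^1 + D_2/(1+r)^2 + TV/(1+r)^2
    = 3.08605 + 2.99488 + 51.84578 = 57.92671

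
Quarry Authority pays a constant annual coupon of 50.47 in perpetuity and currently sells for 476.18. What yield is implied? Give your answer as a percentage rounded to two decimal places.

P = C/r ⇒ r = C/P = 50.47/476.18 = 0.105989

10.60%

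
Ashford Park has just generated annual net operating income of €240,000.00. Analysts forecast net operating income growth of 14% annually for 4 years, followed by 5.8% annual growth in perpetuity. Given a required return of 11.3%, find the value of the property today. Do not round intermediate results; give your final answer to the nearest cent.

€6100928.75

D_1 = 273600.00000
D_2 = 311904.00000
D_3 = 355570.56000
D_4 = 405350.43840
Terminal value at year 4: TV = D_4×(1+g_2)/(r−g_2) = 428860.76383/0.055 = 7797468.43322
P_0 = D_1/(1+r)^1 + D_2/(1+r)^2 + D_3/(1+r)^3 + D_4/(1+r)^4 + TV/(1+r)^4
    = 245822.10243 + 251785.44184 + 257893.44447 + 264149.61967 + 5081278.13843 = 6100928.74684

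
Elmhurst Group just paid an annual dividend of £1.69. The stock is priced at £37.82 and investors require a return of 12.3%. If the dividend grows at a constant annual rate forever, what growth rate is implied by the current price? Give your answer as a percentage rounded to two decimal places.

P = D₀(1+g)/(r−g) ⇒ P(r−g) = D₀(1+g) ⇒ g(P+D₀) = P·r − D₀
g = (P·r − D₀)/(P + D₀) = (£37.82×0.123 − £1.69) / (£37.82 + £1.69) = 0.074965

7.50%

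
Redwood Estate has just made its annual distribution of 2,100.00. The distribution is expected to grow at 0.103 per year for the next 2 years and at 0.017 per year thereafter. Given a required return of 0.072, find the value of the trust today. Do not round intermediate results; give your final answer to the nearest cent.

45493.14

D_1 = 2316.30000
D_2 = 2554.87890
Terminal value at year 2: TV = D_2×(1+g_2)/(r−g_2) = 2598.31184/0.055 = 47242.03348
P_0 = D_1/(1+r)^1 + D_2/(1+r)^2 + TV/(1+r)^2
    = 2160.72761 + 2223.21134 + 41109.19877 = 45493.13772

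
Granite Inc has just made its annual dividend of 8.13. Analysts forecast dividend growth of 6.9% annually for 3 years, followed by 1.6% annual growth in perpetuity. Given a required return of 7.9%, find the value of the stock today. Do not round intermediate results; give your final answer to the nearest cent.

D_1 = 8.69097
D_2 = 9.29065
D_3 = 9.93170
Terminal value at year 3: TV = D_3×(1+g_2)/(r−g_2) = 10.09061/0.063 = 160.16839
P_0 = D_1/(1+r)^1 + D_2/(1+r)^2 + D_3/(1+r)^3 + TV/(1+r)^3
    = 8.05465 + 7.98000 + 7.90605 + 127.50068 = 151.44138

151.44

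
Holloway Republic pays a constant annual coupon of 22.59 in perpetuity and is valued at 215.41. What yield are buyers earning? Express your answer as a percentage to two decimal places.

P = C/r ⇒ r = C/P = 22.59/215.41 = 0.104870

10.49%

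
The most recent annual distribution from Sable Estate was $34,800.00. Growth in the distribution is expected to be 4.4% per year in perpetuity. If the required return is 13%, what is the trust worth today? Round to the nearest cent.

$422455.81

D₁ = D₀ × (1 + g) = $34,800.00 × 1.044 = $36,331.2000
Growing perpetuity: P = D₁ / (r − g) = $36,331.2000 / (0.13 − 0.044) = $422,455.81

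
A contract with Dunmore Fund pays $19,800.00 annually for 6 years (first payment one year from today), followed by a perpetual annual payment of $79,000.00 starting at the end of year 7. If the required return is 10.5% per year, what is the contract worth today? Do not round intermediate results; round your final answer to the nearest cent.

PV of 6-year annuity: $19,800.00 × [1 − (1+0.105)^−6] / 0.105 = 84985.15188
Perpetuity value at year 6: $79,000.00 / 0.105 = 752380.95238
PV of perpetuity: 752380.95238 / (1+0.105)^6 = 413298.78075
Total PV = 84985.15188 + 413298.78075 = 498283.93263

$498283.93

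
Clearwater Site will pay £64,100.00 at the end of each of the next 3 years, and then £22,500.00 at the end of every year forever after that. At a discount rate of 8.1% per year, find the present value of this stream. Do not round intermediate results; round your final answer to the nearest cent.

PV of 3-year annuity: £64,100.00 × [1 − (1+0.081)^−3] / 0.081 = 164894.29929
Perpetuity value at year 3: £22,500.00 / 0.081 = 277777.77778
PV of perpetuity: 277777.77778 / (1+0.081)^3 = 219897.56352
Total PV = 164894.29929 + 219897.56352 = 384791.86281

£384791.86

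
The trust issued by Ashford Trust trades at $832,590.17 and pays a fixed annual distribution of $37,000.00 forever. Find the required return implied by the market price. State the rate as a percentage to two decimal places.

P = C/r ⇒ r = C/P = $37,000.00/$832,590.17 = 0.044440

4.44%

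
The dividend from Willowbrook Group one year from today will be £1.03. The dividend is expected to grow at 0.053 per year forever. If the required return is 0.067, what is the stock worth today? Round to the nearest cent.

Growing perpetuity: P = D₁ / (r − g) = £1.0300 / (0.067 − 0.053) = £73.57

£73.57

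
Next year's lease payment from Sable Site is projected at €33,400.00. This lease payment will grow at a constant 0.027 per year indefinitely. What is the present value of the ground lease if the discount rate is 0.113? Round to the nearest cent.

€388372.09

Growing perpetuity: P = D₁ / (r − g) = €33,400.0000 / (0.113 − 0.027) = €388,372.09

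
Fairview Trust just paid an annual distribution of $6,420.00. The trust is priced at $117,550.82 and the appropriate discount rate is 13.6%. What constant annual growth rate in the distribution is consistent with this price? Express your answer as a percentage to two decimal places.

7.72%

P = D₀(1+g)/(r−g) ⇒ P(r−g) = D₀(1+g) ⇒ g(P+D₀) = P·r − D₀
g = (P·r − D₀)/(P + D₀) = ($117,550.82×0.136 − $6,420.00) / ($117,550.82 + $6,420.00) = 0.077171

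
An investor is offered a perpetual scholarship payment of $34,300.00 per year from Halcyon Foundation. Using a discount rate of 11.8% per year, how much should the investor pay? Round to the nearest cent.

Level perpetuity: PV = C / r = $34,300.00 / 0.118 = $290,677.97

$290677.97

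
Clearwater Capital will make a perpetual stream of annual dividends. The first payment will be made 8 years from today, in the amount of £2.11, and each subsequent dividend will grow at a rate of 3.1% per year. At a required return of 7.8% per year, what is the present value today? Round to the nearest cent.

Value at end of year 7: C₁ / (r − g) = £2.11 / (0.078 − 0.031) = £44.8936
Discount to today: PV = £44.8936 / (1 + 0.078)^7 = £44.8936 / 1.691731 = £26.54

£26.54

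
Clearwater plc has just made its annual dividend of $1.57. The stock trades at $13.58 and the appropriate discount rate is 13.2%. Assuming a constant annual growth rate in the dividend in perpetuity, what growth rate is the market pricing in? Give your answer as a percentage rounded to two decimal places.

1.47%

P = D₀(1+g)/(r−g) ⇒ P(r−g) = D₀(1+g) ⇒ g(P+D₀) = P·r − D₀
g = (P·r − D₀)/(P + D₀) = ($13.58×0.132 − $1.57) / ($13.58 + $1.57) = 0.014690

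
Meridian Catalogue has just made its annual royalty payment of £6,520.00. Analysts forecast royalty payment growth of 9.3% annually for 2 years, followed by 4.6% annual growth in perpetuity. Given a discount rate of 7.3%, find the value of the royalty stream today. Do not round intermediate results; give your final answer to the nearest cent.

£275500.44

D_1 = 7126.36000
D_2 = 7789.11148
Terminal value at year 2: TV = D_2×(1+g_2)/(r−g_2) = 8147.41061/0.027 = 301755.94845
P_0 = D_1/(1+r)^1 + D_2/(1+r)^2 + TV/(1+r)^2
    = 6641.52842 + 6765.32206 + 262093.58789 = 275500.43837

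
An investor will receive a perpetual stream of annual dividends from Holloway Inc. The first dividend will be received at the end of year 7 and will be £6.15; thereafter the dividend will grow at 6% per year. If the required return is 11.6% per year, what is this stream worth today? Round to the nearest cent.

Value at end of year 6: C₁ / (r − g) = £6.15 / (0.116 − 0.06) = £109.8214
Discount to today: PV = £109.8214 / (1 + 0.116)^6 = £109.8214 / 1.931902 = £56.85

£56.85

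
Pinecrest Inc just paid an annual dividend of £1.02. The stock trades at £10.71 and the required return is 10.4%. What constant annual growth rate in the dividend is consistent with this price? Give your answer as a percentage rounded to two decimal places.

P = D₀(1+g)/(r−g) ⇒ P(r−g) = D₀(1+g) ⇒ g(P+D₀) = P·r − D₀
g = (P·r − D₀)/(P + D₀) = (£10.71×0.104 − £1.02) / (£10.71 + £1.02) = 0.008000

0.80%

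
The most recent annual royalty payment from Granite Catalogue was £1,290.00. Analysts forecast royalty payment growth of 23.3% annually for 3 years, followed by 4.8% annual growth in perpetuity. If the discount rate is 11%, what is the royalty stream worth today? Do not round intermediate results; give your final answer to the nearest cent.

D_1 = 1590.57000
D_2 = 1961.17281
D_3 = 2418.12607
Terminal value at year 3: TV = D_3×(1+g_2)/(r−g_2) = 2534.19613/0.062 = 40874.13107
P_0 = D_1/(1+r)^1 + D_2/(1+r)^2 + D_3/(1+r)^3 + TV/(1+r)^3
    = 1432.94595 + 1591.73185 + 1768.11294 + 29886.81236 = 34679.60310

£34679.60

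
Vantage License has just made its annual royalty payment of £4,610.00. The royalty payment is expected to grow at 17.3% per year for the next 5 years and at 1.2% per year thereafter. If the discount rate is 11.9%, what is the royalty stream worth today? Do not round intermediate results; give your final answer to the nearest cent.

£81796.70

D_1 = 5407.53000
D_2 = 6343.03269
D_3 = 7440.37735
D_4 = 8727.56263
D_5 = 10237.43096
Terminal value at year 5: TV = D_5×(1+g_2)/(r−g_2) = 10360.28013/0.107 = 96825.04796
P_0 = D_1/(1+r)^1 + D_2/(1+r)^2 + D_3/(1+r)^3 + D_4/(1+r)^4 + D_5/(1+r)^5 + TV/(1+r)^5
    = 4832.46649 + 5065.66862 + 5310.12448 + 5566.37714 + 5834.99587 + 55187.06379 = 81796.69639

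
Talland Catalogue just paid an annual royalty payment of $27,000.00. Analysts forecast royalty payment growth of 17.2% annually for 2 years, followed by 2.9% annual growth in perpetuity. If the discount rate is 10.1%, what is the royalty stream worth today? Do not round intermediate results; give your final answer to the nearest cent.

D_1 = 31644.00000
D_2 = 37086.76800
Terminal value at year 2: TV = D_2×(1+g_2)/(r−g_2) = 38162.28427/0.072 = 530031.72600
P_0 = D_1/(1+r)^1 + D_2/(1+r)^2 + TV/(1+r)^2
    = 28741.14441 + 30594.56971 + 437247.39214 = 496583.10627

$496583.11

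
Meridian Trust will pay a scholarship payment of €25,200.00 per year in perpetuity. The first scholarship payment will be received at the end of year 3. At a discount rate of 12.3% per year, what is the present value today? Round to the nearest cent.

Value at end of year 2: C / r = €25,200.00 / 0.123 = €204,878.0488
Discount to today: PV = €204,878.0488 / (1 + 0.123)^2 = €204,878.0488 / 1.261129 = €162,456.06

€162456.06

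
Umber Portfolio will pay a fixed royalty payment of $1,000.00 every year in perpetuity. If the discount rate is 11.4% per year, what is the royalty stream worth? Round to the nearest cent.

Level perpetuity: PV = C / r = $1,000.00 / 0.114 = $8,771.93

$8771.93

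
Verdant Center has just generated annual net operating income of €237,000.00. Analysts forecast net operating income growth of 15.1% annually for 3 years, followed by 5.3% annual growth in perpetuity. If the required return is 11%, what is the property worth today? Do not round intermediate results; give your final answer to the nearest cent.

D_1 = 272787.00000
D_2 = 313977.83700
D_3 = 361388.49039
Terminal value at year 3: TV = D_3×(1+g_2)/(r−g_2) = 380542.08038/0.057 = 6676176.84873
P_0 = D_1/(1+r)^1 + D_2/(1+r)^2 + D_3/(1+r)^3 + TV/(1+r)^3
    = 245754.05405 + 254831.45605 + 264244.14947 + 4881562.97183 = 5646392.63141

€5646392.63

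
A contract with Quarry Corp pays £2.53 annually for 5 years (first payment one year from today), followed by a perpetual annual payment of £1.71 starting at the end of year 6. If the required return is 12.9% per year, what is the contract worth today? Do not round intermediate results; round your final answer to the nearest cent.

£16.15

PV of 5-year annuity: £2.53 × [1 − (1+0.129)^−5] / 0.129 = 8.92035
Perpetuity value at year 5: £1.71 / 0.129 = 13.25581
PV of perpetuity: 13.25581 / (1+0.129)^5 = 7.22664
Total PV = 8.92035 + 7.22664 = 16.14699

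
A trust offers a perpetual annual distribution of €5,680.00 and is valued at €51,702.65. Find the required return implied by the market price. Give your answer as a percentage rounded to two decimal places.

P = C/r ⇒ r = C/P = €5,680.00/€51,702.65 = 0.109859

10.99%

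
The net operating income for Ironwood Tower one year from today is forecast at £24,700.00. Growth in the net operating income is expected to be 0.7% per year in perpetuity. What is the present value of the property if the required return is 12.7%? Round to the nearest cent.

£205833.33

Growing perpetuity: P = D₁ / (r − g) = £24,700.0000 / (0.127 − 0.007) = £205,833.33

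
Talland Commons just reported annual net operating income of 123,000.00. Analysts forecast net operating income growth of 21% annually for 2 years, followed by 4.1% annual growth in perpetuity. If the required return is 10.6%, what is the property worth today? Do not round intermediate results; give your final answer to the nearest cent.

2639563.92

D_1 = 148830.00000
D_2 = 180084.30000
Terminal value at year 2: TV = D_2×(1+g_2)/(r−g_2) = 187467.75630/0.065 = 2884119.32769
P_0 = D_1/(1+r)^1 + D_2/(1+r)^2 + TV/(1+r)^2
    = 134566.00362 + 147219.58804 + 2357778.32544 = 2639563.91710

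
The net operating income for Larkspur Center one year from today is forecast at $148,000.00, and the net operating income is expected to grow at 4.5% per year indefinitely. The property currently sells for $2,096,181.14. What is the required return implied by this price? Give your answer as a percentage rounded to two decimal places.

11.56%

P = D₁/(r − g) ⇒ r = D₁/P + g = $148,000.0000/$2,096,181.14 + 0.045 = 0.070605 + 0.045 = 0.115605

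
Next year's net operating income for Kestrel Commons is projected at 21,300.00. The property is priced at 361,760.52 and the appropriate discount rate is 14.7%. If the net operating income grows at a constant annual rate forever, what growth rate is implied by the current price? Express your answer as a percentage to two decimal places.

P = D₁/(r−g) ⇒ g = r − D₁/P = 0.147 − 21,300.00/361,760.52 = 0.088121

8.81%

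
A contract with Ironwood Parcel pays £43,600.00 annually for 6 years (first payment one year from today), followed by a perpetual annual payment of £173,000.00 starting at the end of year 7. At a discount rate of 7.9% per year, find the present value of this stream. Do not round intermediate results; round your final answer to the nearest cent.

PV of 6-year annuity: £43,600.00 × [1 − (1+0.079)^−6] / 0.079 = 202170.47198
Perpetuity value at year 6: £173,000.00 / 0.079 = 2189873.41772
PV of perpetuity: 2189873.41772 / (1+0.079)^6 = 1387683.24221
Total PV = 202170.47198 + 1387683.24221 = 1589853.71419

£1589853.71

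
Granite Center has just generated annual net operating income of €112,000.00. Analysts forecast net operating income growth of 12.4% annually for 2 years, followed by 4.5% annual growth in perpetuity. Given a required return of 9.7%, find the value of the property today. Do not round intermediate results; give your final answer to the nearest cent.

D_1 = 125888.00000
D_2 = 141498.11200
Terminal value at year 2: TV = D_2×(1+g_2)/(r−g_2) = 147865.52704/0.052 = 2843567.82769
P_0 = D_1/(1+r)^1 + D_2/(1+r)^2 + TV/(1+r)^2
    = 114756.60893 + 117581.06512 + 2362927.17413 = 2595264.84819

€2595264.85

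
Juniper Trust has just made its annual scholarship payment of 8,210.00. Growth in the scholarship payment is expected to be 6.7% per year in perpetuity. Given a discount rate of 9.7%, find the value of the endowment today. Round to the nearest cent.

D₁ = D₀ × (1 + g) = 8,210.00 × 1.067 = 8,760.0700
Growing perpetuity: P = D₁ / (r − g) = 8,760.0700 / (0.097 − 0.067) = 292,002.33

292002.33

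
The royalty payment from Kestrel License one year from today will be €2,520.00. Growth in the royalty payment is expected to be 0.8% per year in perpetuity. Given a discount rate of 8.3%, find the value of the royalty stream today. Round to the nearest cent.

Growing perpetuity: P = D₁ / (r − g) = €2,520.0000 / (0.083 − 0.008) = €33,600.00

€33600.00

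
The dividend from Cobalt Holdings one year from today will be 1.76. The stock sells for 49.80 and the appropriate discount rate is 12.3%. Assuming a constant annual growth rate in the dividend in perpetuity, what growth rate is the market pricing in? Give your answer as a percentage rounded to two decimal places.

P = D₁/(r−g) ⇒ g = r − D₁/P = 0.123 − 1.76/49.80 = 0.087659

8.77%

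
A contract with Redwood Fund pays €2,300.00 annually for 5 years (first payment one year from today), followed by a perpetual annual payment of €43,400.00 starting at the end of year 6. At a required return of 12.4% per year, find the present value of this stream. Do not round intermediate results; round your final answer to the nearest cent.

€203300.15

PV of 5-year annuity: €2,300.00 × [1 − (1+0.124)^−5] / 0.124 = 8209.48091
Perpetuity value at year 5: €43,400.00 / 0.124 = 350000.00000
PV of perpetuity: 350000.00000 / (1+0.124)^5 = 195090.66459
Total PV = 8209.48091 + 195090.66459 = 203300.14550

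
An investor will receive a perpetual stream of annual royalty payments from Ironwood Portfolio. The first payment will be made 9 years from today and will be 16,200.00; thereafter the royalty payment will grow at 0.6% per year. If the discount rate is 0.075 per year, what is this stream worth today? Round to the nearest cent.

Value at end of year 8: C₁ / (r − g) = 16,200.00 / (0.075 − 0.006) = 234,782.6087
Discount to today: PV = 234,782.6087 / (1 + 0.075)^8 = 234,782.6087 / 1.783478 = 131,643.13

131643.13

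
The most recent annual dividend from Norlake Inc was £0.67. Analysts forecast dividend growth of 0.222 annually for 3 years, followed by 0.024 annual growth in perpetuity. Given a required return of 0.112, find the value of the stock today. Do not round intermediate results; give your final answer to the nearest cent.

£12.78

D_1 = 0.81874
D_2 = 1.00050
D_3 = 1.22261
Terminal value at year 3: TV = D_3×(1+g_2)/(r−g_2) = 1.25195/0.088 = 14.22675
P_0 = D_1/(1+r)^1 + D_2/(1+r)^2 + D_3/(1+r)^3 + TV/(1+r)^3
    = 0.73628 + 0.80911 + 0.88915 + 10.34645 = 12.78098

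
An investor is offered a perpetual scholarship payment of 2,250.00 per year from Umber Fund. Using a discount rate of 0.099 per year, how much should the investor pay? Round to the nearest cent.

Level perpetuity: PV = C / r = 2,250.00 / 0.099 = 22,727.27

22727.27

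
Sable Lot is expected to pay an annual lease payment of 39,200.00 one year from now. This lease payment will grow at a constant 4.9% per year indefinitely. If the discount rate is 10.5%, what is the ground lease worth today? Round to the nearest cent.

Growing perpetuity: P = D₁ / (r − g) = 39,200.0000 / (0.105 − 0.049) = 700,000.00

700000.00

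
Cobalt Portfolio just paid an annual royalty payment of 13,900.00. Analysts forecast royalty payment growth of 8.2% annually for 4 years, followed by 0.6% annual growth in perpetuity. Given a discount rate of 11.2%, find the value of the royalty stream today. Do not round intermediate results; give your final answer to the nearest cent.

170198.63

D_1 = 15039.80000
D_2 = 16273.06360
D_3 = 17607.45482
D_4 = 19051.26611
Terminal value at year 4: TV = D_4×(1+g_2)/(r−g_2) = 19165.57371/0.106 = 180807.29912
P_0 = D_1/(1+r)^1 + D_2/(1+r)^2 + D_3/(1+r)^3 + D_4/(1+r)^4 + TV/(1+r)^4
    = 13525.00000 + 13160.11691 + 12805.07778 + 12459.61705 + 118248.81842 = 170198.63015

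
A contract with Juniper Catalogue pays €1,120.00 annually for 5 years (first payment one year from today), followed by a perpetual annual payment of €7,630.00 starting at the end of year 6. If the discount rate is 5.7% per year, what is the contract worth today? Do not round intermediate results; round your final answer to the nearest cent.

PV of 5-year annuity: €1,120.00 × [1 − (1+0.057)^−5] / 0.057 = 4756.60149
Perpetuity value at year 5: €7,630.00 / 0.057 = 133859.64912
PV of perpetuity: 133859.64912 / (1+0.057)^5 = 101455.30148
Total PV = 4756.60149 + 101455.30148 = 106211.90297

€106211.90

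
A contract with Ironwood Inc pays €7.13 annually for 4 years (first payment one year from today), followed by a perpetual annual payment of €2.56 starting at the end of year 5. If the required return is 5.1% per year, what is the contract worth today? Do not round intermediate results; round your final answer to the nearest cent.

PV of 4-year annuity: €7.13 × [1 − (1+0.051)^−4] / 0.051 = 25.22401
Perpetuity value at year 4: €2.56 / 0.051 = 50.19608
PV of perpetuity: 50.19608 / (1+0.051)^4 = 41.13949
Total PV = 25.22401 + 41.13949 = 66.36350

€66.36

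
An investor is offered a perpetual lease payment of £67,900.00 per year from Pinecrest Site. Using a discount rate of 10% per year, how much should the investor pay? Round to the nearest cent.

£679000.00

Level perpetuity: PV = C / r = £67,900.00 / 0.1 = £679,000.00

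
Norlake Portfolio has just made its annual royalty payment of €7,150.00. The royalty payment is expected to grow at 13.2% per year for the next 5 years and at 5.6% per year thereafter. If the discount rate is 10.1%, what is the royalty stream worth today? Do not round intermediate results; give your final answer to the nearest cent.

D_1 = 8093.80000
D_2 = 9162.18160
D_3 = 10371.58957
D_4 = 11740.63939
D_5 = 13290.40379
Terminal value at year 5: TV = D_5×(1+g_2)/(r−g_2) = 14034.66641/0.045 = 311881.47572
P_0 = D_1/(1+r)^1 + D_2/(1+r)^2 + D_3/(1+r)^3 + D_4/(1+r)^4 + D_5/(1+r)^5 + TV/(1+r)^5
    = 7351.31698 + 7558.30229 + 7771.11553 + 7989.92078 + 8214.88676 + 192776.00931 = 231661.55166

€231661.55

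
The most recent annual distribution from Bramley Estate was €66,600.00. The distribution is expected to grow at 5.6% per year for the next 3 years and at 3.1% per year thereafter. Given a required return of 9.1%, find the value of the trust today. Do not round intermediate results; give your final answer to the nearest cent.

€1225017.84

D_1 = 70329.60000
D_2 = 74268.05760
D_3 = 78427.06883
Terminal value at year 3: TV = D_3×(1+g_2)/(r−g_2) = 80858.30796/0.06 = 1347638.46599
P_0 = D_1/(1+r)^1 + D_2/(1+r)^2 + D_3/(1+r)^3 + TV/(1+r)^3
    = 64463.42805 + 62395.39873 + 60393.71316 + 1037765.30455 = 1225017.84449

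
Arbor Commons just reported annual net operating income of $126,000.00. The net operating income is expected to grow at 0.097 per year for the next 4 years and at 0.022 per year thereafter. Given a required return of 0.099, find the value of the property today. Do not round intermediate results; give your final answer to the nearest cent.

$2161934.29

D_1 = 138222.00000
D_2 = 151629.53400
D_3 = 166337.59880
D_4 = 182472.34588
Terminal value at year 4: TV = D_4×(1+g_2)/(r−g_2) = 186486.73749/0.077 = 2421905.68170
P_0 = D_1/(1+r)^1 + D_2/(1+r)^2 + D_3/(1+r)^3 + D_4/(1+r)^4 + TV/(1+r)^4
    = 125770.70064 + 125541.81856 + 125313.35301 + 125085.30324 + 1660223.11567 = 2161934.29112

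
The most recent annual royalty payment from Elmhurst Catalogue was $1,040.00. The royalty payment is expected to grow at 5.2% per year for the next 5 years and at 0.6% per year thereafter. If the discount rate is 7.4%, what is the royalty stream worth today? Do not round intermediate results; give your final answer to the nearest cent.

$18762.34

D_1 = 1094.08000
D_2 = 1150.97216
D_3 = 1210.82271
D_4 = 1273.78549
D_5 = 1340.02234
Terminal value at year 5: TV = D_5×(1+g_2)/(r−g_2) = 1348.06247/0.068 = 19824.44813
P_0 = D_1/(1+r)^1 + D_2/(1+r)^2 + D_3/(1+r)^3 + D_4/(1+r)^4 + D_5/(1+r)^5 + TV/(1+r)^5
    = 1018.69646 + 997.82931 + 977.38960 + 957.36859 + 937.75768 + 13873.29751 = 18762.33915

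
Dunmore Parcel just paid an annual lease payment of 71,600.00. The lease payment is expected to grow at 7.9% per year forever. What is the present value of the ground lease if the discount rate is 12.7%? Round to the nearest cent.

D₁ = D₀ × (1 + g) = 71,600.00 × 1.079 = 77,256.4000
Growing perpetuity: P = D₁ / (r − g) = 77,256.4000 / (0.127 − 0.079) = 1,609,508.33

1609508.33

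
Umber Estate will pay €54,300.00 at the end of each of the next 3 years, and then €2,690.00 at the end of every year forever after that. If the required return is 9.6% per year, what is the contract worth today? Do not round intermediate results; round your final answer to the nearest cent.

€157276.50

PV of 3-year annuity: €54,300.00 × [1 − (1+0.096)^−3] / 0.096 = 135992.69042
Perpetuity value at year 3: €2,690.00 / 0.096 = 28020.83333
PV of perpetuity: 28020.83333 / (1+0.096)^3 = 21283.81055
Total PV = 135992.69042 + 21283.81055 = 157276.50097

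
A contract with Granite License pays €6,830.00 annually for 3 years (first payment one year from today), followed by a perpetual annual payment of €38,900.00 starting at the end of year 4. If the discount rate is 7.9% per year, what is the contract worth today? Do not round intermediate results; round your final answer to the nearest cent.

PV of 3-year annuity: €6,830.00 × [1 − (1+0.079)^−3] / 0.079 = 17633.38100
Perpetuity value at year 3: €38,900.00 / 0.079 = 492405.06329
PV of perpetuity: 492405.06329 / (1+0.079)^3 = 391974.82599
Total PV = 17633.38100 + 391974.82599 = 409608.20699

€409608.21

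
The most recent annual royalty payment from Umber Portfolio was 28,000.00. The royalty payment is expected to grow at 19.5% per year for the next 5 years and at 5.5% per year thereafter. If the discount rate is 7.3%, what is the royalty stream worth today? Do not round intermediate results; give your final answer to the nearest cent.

D_1 = 33460.00000
D_2 = 39984.70000
D_3 = 47781.71650
D_4 = 57099.15122
D_5 = 68233.48570
Terminal value at year 5: TV = D_5×(1+g_2)/(r−g_2) = 71986.32742/0.018 = 3999240.41215
P_0 = D_1/(1+r)^1 + D_2/(1+r)^2 + D_3/(1+r)^3 + D_4/(1+r)^4 + D_5/(1+r)^5 + TV/(1+r)^5
    = 31183.59739 + 34729.16951 + 38677.87284 + 43075.54338 + 47973.22865 + 2811764.23474 = 3007403.64652

3007403.65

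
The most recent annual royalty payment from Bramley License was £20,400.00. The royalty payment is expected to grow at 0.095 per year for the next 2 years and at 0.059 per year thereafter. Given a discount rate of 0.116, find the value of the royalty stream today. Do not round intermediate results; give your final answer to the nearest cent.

D_1 = 22338.00000
D_2 = 24460.11000
Terminal value at year 2: TV = D_2×(1+g_2)/(r−g_2) = 25903.25649/0.057 = 454443.09632
P_0 = D_1/(1+r)^1 + D_2/(1+r)^2 + TV/(1+r)^2
    = 20016.12903 + 19639.48144 + 364880.89207 = 404536.50255

£404536.50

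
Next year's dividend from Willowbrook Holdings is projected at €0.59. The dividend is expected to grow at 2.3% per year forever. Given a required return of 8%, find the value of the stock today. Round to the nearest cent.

Growing perpetuity: P = D₁ / (r − g) = €0.5900 / (0.08 − 0.023) = €10.35

€10.35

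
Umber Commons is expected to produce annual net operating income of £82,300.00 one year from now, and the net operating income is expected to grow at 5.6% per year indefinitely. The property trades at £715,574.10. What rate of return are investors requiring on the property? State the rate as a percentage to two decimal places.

P = D₁/(r − g) ⇒ r = D₁/P + g = £82,300.0000/£715,574.10 + 0.056 = 0.115013 + 0.056 = 0.171013

17.10%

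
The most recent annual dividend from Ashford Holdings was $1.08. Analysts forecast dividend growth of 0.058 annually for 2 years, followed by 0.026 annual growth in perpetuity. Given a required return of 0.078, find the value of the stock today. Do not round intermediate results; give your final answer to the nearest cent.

D_1 = 1.14264
D_2 = 1.20891
Terminal value at year 2: TV = D_2×(1+g_2)/(r−g_2) = 1.24034/0.052 = 23.85279
P_0 = D_1/(1+r)^1 + D_2/(1+r)^2 + TV/(1+r)^2
    = 1.05996 + 1.04030 + 20.52587 = 22.62613

$22.63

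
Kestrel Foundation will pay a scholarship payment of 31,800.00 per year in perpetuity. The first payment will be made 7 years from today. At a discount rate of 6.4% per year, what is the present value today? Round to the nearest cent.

342450.16

Value at end of year 6: C / r = 31,800.00 / 0.064 = 496,875.0000
Discount to today: PV = 496,875.0000 / (1 + 0.064)^6 = 496,875.0000 / 1.450941 = 342,450.16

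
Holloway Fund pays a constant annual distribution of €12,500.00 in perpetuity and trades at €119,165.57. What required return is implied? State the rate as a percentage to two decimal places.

P = C/r ⇒ r = C/P = €12,500.00/€119,165.57 = 0.104896

10.49%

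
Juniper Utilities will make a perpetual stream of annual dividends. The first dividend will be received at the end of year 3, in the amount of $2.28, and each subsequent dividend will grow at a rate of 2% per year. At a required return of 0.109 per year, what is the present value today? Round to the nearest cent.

$20.83

Value at end of year 2: C₁ / (r − g) = $2.28 / (0.109 − 0.02) = $25.6180
Discount to today: PV = $25.6180 / (1 + 0.109)^2 = $25.6180 / 1.229881 = $20.83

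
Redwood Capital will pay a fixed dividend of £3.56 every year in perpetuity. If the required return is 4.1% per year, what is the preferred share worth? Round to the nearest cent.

£86.83

Level perpetuity: PV = C / r = £3.56 / 0.041 = £86.83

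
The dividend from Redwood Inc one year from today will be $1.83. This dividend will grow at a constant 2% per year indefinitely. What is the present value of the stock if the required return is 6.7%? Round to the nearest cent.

$38.94

Growing perpetuity: P = D₁ / (r − g) = $1.8300 / (0.067 − 0.02) = $38.94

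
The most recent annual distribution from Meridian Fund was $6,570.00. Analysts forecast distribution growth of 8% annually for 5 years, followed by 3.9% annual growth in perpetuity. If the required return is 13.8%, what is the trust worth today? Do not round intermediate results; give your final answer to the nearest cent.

D_1 = 7095.60000
D_2 = 7663.24800
D_3 = 8276.30784
D_4 = 8938.41247
D_5 = 9653.48546
Terminal value at year 5: TV = D_5×(1+g_2)/(r−g_2) = 10029.97140/0.099 = 101312.84240
P_0 = D_1/(1+r)^1 + D_2/(1+r)^2 + D_3/(1+r)^3 + D_4/(1+r)^4 + D_5/(1+r)^5 + TV/(1+r)^5
    = 6235.14938 + 5917.36497 + 5615.77695 + 5329.55985 + 5057.93026 + 53082.72260 = 81238.50401

$81238.50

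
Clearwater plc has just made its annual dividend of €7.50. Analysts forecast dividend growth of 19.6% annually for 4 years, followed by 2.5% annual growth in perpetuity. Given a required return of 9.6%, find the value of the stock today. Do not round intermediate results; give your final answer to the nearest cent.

D_1 = 8.97000
D_2 = 10.72812
D_3 = 12.83083
D_4 = 15.34567
Terminal value at year 4: TV = D_4×(1+g_2)/(r−g_2) = 15.72932/0.071 = 221.53967
P_0 = D_1/(1+r)^1 + D_2/(1+r)^2 + D_3/(1+r)^3 + D_4/(1+r)^4 + TV/(1+r)^4
    = 8.18431 + 8.93105 + 9.74593 + 10.63515 + 153.53567 = 191.03210

€191.03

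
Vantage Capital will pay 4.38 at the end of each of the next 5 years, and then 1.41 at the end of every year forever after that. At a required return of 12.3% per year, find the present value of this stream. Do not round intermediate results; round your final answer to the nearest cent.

PV of 5-year annuity: 4.38 × [1 − (1+0.123)^−5] / 0.123 = 15.67228
Perpetuity value at year 5: 1.41 / 0.123 = 11.46341
PV of perpetuity: 11.46341 / (1+0.123)^5 = 6.41823
Total PV = 15.67228 + 6.41823 = 22.09051

22.09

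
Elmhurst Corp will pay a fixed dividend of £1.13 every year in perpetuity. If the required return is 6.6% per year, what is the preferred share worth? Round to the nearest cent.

Level perpetuity: PV = C / r = £1.13 / 0.066 = £17.12

£17.12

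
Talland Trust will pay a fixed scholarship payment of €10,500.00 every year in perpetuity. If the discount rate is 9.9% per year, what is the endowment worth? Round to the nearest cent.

€106060.61

Level perpetuity: PV = C / r = €10,500.00 / 0.099 = €106,060.61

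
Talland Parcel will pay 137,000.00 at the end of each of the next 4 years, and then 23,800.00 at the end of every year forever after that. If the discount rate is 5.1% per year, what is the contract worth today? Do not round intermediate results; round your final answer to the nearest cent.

867137.60

PV of 4-year annuity: 137,000.00 × [1 − (1+0.051)^−4] / 0.051 = 484668.88082
Perpetuity value at year 4: 23,800.00 / 0.051 = 466666.66667
PV of perpetuity: 466666.66667 / (1+0.051)^4 = 382468.71511
Total PV = 484668.88082 + 382468.71511 = 867137.59593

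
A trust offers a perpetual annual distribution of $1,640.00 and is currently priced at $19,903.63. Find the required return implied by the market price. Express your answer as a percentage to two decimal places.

8.24%

P = C/r ⇒ r = C/P = $1,640.00/$19,903.63 = 0.082397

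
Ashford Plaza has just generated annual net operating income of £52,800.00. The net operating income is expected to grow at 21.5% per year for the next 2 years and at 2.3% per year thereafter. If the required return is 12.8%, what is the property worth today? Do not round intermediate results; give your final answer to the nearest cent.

£714966.57

D_1 = 64152.00000
D_2 = 77944.68000
Terminal value at year 2: TV = D_2×(1+g_2)/(r−g_2) = 79737.40764/0.105 = 759403.88229
P_0 = D_1/(1+r)^1 + D_2/(1+r)^2 + TV/(1+r)^2
    = 56872.34043 + 61258.77094 + 596835.45399 = 714966.56535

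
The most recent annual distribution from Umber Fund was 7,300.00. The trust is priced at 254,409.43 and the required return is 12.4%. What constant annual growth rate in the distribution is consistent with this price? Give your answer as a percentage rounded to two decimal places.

P = D₀(1+g)/(r−g) ⇒ P(r−g) = D₀(1+g) ⇒ g(P+D₀) = P·r − D₀
g = (P·r − D₀)/(P + D₀) = (254,409.43×0.124 − 7,300.00) / (254,409.43 + 7,300.00) = 0.092648

9.26%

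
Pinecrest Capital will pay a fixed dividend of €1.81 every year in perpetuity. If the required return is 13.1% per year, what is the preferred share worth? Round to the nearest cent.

€13.82

Level perpetuity: PV = C / r = €1.81 / 0.131 = €13.82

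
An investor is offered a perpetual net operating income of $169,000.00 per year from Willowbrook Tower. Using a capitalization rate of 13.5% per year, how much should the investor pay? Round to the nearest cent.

Level perpetuity: PV = C / r = $169,000.00 / 0.135 = $1,251,851.85

$1251851.85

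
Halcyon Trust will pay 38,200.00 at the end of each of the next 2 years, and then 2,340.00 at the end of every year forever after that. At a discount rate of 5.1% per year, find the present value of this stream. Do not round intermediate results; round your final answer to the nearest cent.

112466.45

PV of 2-year annuity: 38,200.00 × [1 − (1+0.051)^−2] / 0.051 = 70928.95987
Perpetuity value at year 2: 2,340.00 / 0.051 = 45882.35294
PV of perpetuity: 45882.35294 / (1+0.051)^2 = 41537.48995
Total PV = 70928.95987 + 41537.48995 = 112466.44982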